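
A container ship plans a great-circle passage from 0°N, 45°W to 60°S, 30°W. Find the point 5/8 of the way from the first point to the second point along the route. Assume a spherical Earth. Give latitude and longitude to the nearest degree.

≈ 38°S, 38°W

From cos δ = sin φ₁ sin φ₂ + cos φ₁ cos φ₂ cos Δλ, the central angle is δ ≈ 1.067 rad (61.1°).
Interpolate at f = 5/8 with slerp weights a = sin((1−f)δ)/sin δ ≈ 0.445, b = sin(fδ)/sin δ ≈ 0.706.
p = a·p₁ + b·p₂ ≈ (0.620, -0.491, -0.612); φ = arcsin(p_z) ≈ -37.71°, λ = atan2(p_y, p_x) ≈ -38.37°.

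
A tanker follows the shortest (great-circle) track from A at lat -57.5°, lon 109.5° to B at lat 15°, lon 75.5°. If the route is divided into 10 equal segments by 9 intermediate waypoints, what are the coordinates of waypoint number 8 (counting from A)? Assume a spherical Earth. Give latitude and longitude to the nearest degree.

Write both endpoints as unit vectors p₁, p₂ with components (cos φ cos λ, cos φ sin λ, sin φ).
The central angle between the endpoints is δ = arccos(p₁·p₂) ≈ 1.357 rad (77.8°).
Interpolate at f = 8/10 with slerp weights a = sin((1−f)δ)/sin δ ≈ 0.274, b = sin(fδ)/sin δ ≈ 0.905.
p = a·p₁ + b·p₂ ≈ (0.170, 0.985, 0.003); φ = arcsin(p_z) ≈ 0.17°, λ = atan2(p_y, p_x) ≈ 80.23°.

≈ lat 0°, lon 80°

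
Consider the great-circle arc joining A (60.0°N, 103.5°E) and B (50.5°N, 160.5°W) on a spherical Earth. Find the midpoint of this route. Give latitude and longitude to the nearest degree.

Write both endpoints as unit vectors p₁, p₂ with components (cos φ cos λ, cos φ sin λ, sin φ).
The central angle between the endpoints is δ = arccos(p₁·p₂) ≈ 0.883 rad (50.6°).
Interpolate at f = 1/2 with slerp weights a = sin((1−f)δ)/sin δ ≈ 0.553, b = sin(fδ)/sin δ ≈ 0.553.
p = a·p₁ + b·p₂ ≈ (-0.396, 0.151, 0.906); φ = arcsin(p_z) ≈ 64.91°, λ = atan2(p_y, p_x) ≈ 159.08°.

≈ (65°N, 159°E)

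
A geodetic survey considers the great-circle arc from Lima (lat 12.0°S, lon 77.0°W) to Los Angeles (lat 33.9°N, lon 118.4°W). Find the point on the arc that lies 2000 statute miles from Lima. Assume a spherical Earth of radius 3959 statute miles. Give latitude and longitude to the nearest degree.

Write both endpoints as unit vectors p₁, p₂ with components (cos φ cos λ, cos φ sin λ, sin φ).
The central angle between the endpoints is δ = arccos(p₁·p₂) ≈ 1.055 rad (60.5°). The total great-circle distance is δ·R ≈ 1.055 × 3959 ≈ 4178 mi, so the target fraction is f = 2000/4178 ≈ 0.479.
Interpolate at f ≈ 0.479 with slerp weights a = sin((1−f)δ)/sin δ ≈ 0.601, b = sin(fδ)/sin δ ≈ 0.556.
p = a·p₁ + b·p₂ ≈ (-0.087, -0.979, 0.185); φ = arcsin(p_z) ≈ 10.68°, λ = atan2(p_y, p_x) ≈ -95.10°.

≈ lat 11°N, lon 95°W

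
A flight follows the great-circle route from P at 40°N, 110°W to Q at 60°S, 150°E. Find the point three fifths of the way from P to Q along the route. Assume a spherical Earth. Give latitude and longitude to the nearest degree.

Convert each endpoint to a unit vector on the sphere (x = cos φ cos λ, y = cos φ sin λ, z = sin φ).
The central angle between the endpoints is δ = arccos(p₁·p₂) ≈ 2.244 rad (128.5°).
Interpolate at f = 3/5 with slerp weights a = sin((1−f)δ)/sin δ ≈ 1.000, b = sin(fδ)/sin δ ≈ 1.247.
p = a·p₁ + b·p₂ ≈ (-0.802, -0.408, -0.437); φ = arcsin(p_z) ≈ -25.91°, λ = atan2(p_y, p_x) ≈ -153.03°.

≈ 26°S, 153°W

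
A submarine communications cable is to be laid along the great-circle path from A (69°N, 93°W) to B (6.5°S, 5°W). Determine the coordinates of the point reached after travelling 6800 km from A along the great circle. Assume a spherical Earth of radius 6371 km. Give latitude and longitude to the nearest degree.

The haversine formula gives a central angle δ ≈ 1.664 rad (95.4°) between the endpoints. The total great-circle distance is δ·R ≈ 1.664 × 6371 ≈ 10603 km, so the target fraction is f = 6800/10603 ≈ 0.641.
Interpolate at f ≈ 0.641 with slerp weights a = sin((1−f)δ)/sin δ ≈ 0.565, b = sin(fδ)/sin δ ≈ 0.880.
p = a·p₁ + b·p₂ ≈ (0.860, -0.278, 0.427); φ = arcsin(p_z) ≈ 25.30°, λ = atan2(p_y, p_x) ≈ -17.92°.

≈ (25°N, 18°W)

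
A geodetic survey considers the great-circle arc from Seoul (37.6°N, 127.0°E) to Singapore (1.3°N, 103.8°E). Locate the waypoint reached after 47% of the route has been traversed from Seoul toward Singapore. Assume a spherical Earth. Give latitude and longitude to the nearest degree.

Write both endpoints as unit vectors p₁, p₂ with components (cos φ cos λ, cos φ sin λ, sin φ).
The central angle between the endpoints is δ = arccos(p₁·p₂) ≈ 0.735 rad (42.1°).
Interpolate at f = 0.47 with slerp weights a = sin((1−f)δ)/sin δ ≈ 0.566, b = sin(fδ)/sin δ ≈ 0.505.
p = a·p₁ + b·p₂ ≈ (-0.390, 0.849, 0.357); φ = arcsin(p_z) ≈ 20.92°, λ = atan2(p_y, p_x) ≈ 114.71°.

≈ (21°N, 115°E)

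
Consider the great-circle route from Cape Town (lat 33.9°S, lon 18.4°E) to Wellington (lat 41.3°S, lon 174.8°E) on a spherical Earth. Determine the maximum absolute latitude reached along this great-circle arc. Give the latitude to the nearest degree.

The great circle lies in the plane with unit normal n̂ = (p₁ × p₂)/|p₁ × p₂|.
Here n̂_z ≈ +0.255; the vertex latitude is φ_max = arccos|n̂_z| ≈ 75.2°.
Check via Clairaut: cos φ_max = |cos φ₁| · sin C = cos(33.9°)·sin(162.1°) ≈ 0.255, again giving ≈ 75.2°.

≈ 75°S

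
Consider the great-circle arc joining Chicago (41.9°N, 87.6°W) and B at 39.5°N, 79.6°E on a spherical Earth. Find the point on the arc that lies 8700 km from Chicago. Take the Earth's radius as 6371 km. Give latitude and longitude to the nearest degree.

≈ 59°N, 73°E

The haversine formula gives a central angle δ ≈ 1.706 rad (97.8°) between the endpoints. The total great-circle distance is δ·R ≈ 1.706 × 6371 ≈ 10872 km, so the target fraction is f = 8700/10872 ≈ 0.800.
Interpolate at f ≈ 0.800 with slerp weights a = sin((1−f)δ)/sin δ ≈ 0.337, b = sin(fδ)/sin δ ≈ 0.988.
p = a·p₁ + b·p₂ ≈ (0.148, 0.499, 0.854); φ = arcsin(p_z) ≈ 58.63°, λ = atan2(p_y, p_x) ≈ 73.46°.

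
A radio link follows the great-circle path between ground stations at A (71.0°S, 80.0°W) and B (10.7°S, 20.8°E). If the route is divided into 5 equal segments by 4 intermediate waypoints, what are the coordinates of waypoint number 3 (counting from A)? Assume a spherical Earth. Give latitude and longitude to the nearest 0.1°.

≈ (41.8°S, 7.1°E)

Write both endpoints as unit vectors p₁, p₂ with components (cos φ cos λ, cos φ sin λ, sin φ).
The central angle between the endpoints is δ = arccos(p₁·p₂) ≈ 1.455 rad (83.4°).
Interpolate at f = 3/5 with slerp weights a = sin((1−f)δ)/sin δ ≈ 0.553, b = sin(fδ)/sin δ ≈ 0.771.
p = a·p₁ + b·p₂ ≈ (0.740, 0.092, -0.666); φ = arcsin(p_z) ≈ -41.79°, λ = atan2(p_y, p_x) ≈ 7.07°.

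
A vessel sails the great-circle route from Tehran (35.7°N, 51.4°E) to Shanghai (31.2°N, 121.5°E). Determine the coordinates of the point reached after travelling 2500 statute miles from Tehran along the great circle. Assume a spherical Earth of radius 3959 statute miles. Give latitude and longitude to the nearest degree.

≈ 38°N, 97°E

The haversine formula gives a central angle δ ≈ 1.002 rad (57.4°) between the endpoints. The total great-circle distance is δ·R ≈ 1.002 × 3959 ≈ 3966 mi, so the target fraction is f = 2500/3966 ≈ 0.630.
Interpolate at f ≈ 0.630 with slerp weights a = sin((1−f)δ)/sin δ ≈ 0.430, b = sin(fδ)/sin δ ≈ 0.701.
p = a·p₁ + b·p₂ ≈ (-0.095, 0.784, 0.614); φ = arcsin(p_z) ≈ 37.86°, λ = atan2(p_y, p_x) ≈ 96.95°.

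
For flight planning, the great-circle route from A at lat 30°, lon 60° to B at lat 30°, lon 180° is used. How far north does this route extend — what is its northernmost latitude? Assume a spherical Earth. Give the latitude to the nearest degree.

The great circle lies in the plane with unit normal n̂ = (p₁ × p₂)/|p₁ × p₂|.
Here n̂_z ≈ +0.655; the vertex latitude is φ_max = arccos|n̂_z| ≈ 49.1°.
Check via Clairaut: cos φ_max = |cos φ₁| · sin C = cos(30.0°)·sin(49.1°) ≈ 0.655, again giving ≈ 49.1°.

≈ 49°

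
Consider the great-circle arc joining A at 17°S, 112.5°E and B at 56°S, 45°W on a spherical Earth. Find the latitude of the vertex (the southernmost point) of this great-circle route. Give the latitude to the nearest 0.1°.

The great circle lies in the plane with unit normal n̂ = (p₁ × p₂)/|p₁ × p₂|.
Here n̂_z ≈ -0.211; the vertex latitude is φ_max = arccos|n̂_z| ≈ 77.8°.
Check via Clairaut: cos φ_max = |cos φ₁| · sin C = cos(17.0°)·sin(167.2°) ≈ 0.211, again giving ≈ 77.8°.

≈ 77.8°S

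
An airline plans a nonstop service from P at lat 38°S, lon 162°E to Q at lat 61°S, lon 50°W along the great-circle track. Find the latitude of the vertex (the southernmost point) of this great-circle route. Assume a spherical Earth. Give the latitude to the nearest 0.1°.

≈ 78.0°S

The great circle lies in the plane with unit normal n̂ = (p₁ × p₂)/|p₁ × p₂|.
Here n̂_z ≈ +0.207; the vertex latitude is φ_max = arccos|n̂_z| ≈ 78.0°.
Check via Clairaut: cos φ_max = |cos φ₁| · sin C = cos(38.0°)·sin(164.7°) ≈ 0.207, again giving ≈ 78.0°.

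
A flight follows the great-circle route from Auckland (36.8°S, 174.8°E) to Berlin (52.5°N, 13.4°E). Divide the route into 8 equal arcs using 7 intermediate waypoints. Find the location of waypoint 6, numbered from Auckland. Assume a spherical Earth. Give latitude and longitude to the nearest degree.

≈ 61°N, 89°E

Convert each endpoint to a unit vector on the sphere (x = cos φ cos λ, y = cos φ sin λ, z = sin φ).
The central angle between the endpoints is δ = arccos(p₁·p₂) ≈ 2.785 rad (159.6°).
Interpolate at f = 6/8 with slerp weights a = sin((1−f)δ)/sin δ ≈ 1.839, b = sin(fδ)/sin δ ≈ 2.491.
p = a·p₁ + b·p₂ ≈ (0.008, 0.485, 0.875); φ = arcsin(p_z) ≈ 60.99°, λ = atan2(p_y, p_x) ≈ 89.01°.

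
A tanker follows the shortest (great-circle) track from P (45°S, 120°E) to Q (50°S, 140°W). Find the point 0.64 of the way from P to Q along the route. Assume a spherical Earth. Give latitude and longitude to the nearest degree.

Convert each endpoint to a unit vector on the sphere (x = cos φ cos λ, y = cos φ sin λ, z = sin φ).
The central angle between the endpoints is δ = arccos(p₁·p₂) ≈ 1.090 rad (62.4°).
Interpolate at f = 0.64 with slerp weights a = sin((1−f)δ)/sin δ ≈ 0.431, b = sin(fδ)/sin δ ≈ 0.724.
p = a·p₁ + b·p₂ ≈ (-0.509, -0.035, -0.860); φ = arcsin(p_z) ≈ -59.31°, λ = atan2(p_y, p_x) ≈ -176.04°.

≈ (59°S, 176°W)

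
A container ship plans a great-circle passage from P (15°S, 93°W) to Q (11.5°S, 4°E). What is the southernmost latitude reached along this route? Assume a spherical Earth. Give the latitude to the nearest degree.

≈ 20°S

The great circle lies in the plane with unit normal n̂ = (p₁ × p₂)/|p₁ × p₂|.
Here n̂_z ≈ +0.941; the vertex latitude is φ_max = arccos|n̂_z| ≈ 19.7°.
Check via Clairaut: cos φ_max = |cos φ₁| · sin C = cos(15.0°)·sin(102.9°) ≈ 0.941, again giving ≈ 19.7°.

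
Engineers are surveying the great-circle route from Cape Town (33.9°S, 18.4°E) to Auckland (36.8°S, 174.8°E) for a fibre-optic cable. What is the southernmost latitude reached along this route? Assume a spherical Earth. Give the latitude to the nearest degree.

≈ 74°S

The great circle lies in the plane with unit normal n̂ = (p₁ × p₂)/|p₁ × p₂|.
Here n̂_z ≈ +0.277; the vertex latitude is φ_max = arccos|n̂_z| ≈ 73.9°.
Check via Clairaut: cos φ_max = |cos φ₁| · sin C = cos(33.9°)·sin(160.5°) ≈ 0.277, again giving ≈ 73.9°.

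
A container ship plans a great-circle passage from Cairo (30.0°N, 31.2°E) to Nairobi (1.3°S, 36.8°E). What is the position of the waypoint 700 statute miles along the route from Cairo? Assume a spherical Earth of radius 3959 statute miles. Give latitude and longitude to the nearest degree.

≈ 20°N, 33°E

The haversine formula gives a central angle δ ≈ 0.554 rad (31.8°) between the endpoints. The total great-circle distance is δ·R ≈ 0.554 × 3959 ≈ 2194 mi, so the target fraction is f = 700/2194 ≈ 0.319.
Interpolate at f ≈ 0.319 with slerp weights a = sin((1−f)δ)/sin δ ≈ 0.700, b = sin(fδ)/sin δ ≈ 0.334.
p = a·p₁ + b·p₂ ≈ (0.786, 0.514, 0.343); φ = arcsin(p_z) ≈ 20.03°, λ = atan2(p_y, p_x) ≈ 33.19°.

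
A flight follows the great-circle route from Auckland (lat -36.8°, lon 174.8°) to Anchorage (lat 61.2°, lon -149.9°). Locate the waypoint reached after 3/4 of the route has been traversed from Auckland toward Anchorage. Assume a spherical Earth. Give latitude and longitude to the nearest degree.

Write both endpoints as unit vectors p₁, p₂ with components (cos φ cos λ, cos φ sin λ, sin φ).
The central angle between the endpoints is δ = arccos(p₁·p₂) ≈ 1.782 rad (102.1°).
Interpolate at f = 3/4 with slerp weights a = sin((1−f)δ)/sin δ ≈ 0.441, b = sin(fδ)/sin δ ≈ 0.995.
p = a·p₁ + b·p₂ ≈ (-0.766, -0.208, 0.608); φ = arcsin(p_z) ≈ 37.43°, λ = atan2(p_y, p_x) ≈ -164.79°.

≈ lat 37°, lon -165°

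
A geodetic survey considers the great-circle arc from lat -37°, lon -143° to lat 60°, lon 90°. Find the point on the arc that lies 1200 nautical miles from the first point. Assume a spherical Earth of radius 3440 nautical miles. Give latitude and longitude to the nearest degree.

≈ lat -21°, lon -156°

The haversine formula gives a central angle δ ≈ 2.436 rad (139.6°) between the endpoints. The total great-circle distance is δ·R ≈ 2.436 × 3440 ≈ 8381 nmi, so the target fraction is f = 1200/8381 ≈ 0.143.
Interpolate at f ≈ 0.143 with slerp weights a = sin((1−f)δ)/sin δ ≈ 1.341, b = sin(fδ)/sin δ ≈ 0.527.
p = a·p₁ + b·p₂ ≈ (-0.856, -0.381, -0.351); φ = arcsin(p_z) ≈ -20.52°, λ = atan2(p_y, p_x) ≈ -155.99°.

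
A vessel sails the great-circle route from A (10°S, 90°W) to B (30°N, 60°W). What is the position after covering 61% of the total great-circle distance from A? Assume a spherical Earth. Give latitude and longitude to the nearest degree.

From cos δ = sin φ₁ sin φ₂ + cos φ₁ cos φ₂ cos Δλ, the central angle is δ ≈ 0.861 rad (49.3°).
Interpolate at f = 0.61 with slerp weights a = sin((1−f)δ)/sin δ ≈ 0.434, b = sin(fδ)/sin δ ≈ 0.661.
p = a·p₁ + b·p₂ ≈ (0.286, -0.924, 0.255); φ = arcsin(p_z) ≈ 14.78°, λ = atan2(p_y, p_x) ≈ -72.78°.

≈ (15°N, 73°W)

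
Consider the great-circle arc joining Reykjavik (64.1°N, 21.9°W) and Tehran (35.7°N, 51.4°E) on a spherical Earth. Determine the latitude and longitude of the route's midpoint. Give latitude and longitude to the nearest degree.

Write both endpoints as unit vectors p₁, p₂ with components (cos φ cos λ, cos φ sin λ, sin φ).
The central angle between the endpoints is δ = arccos(p₁·p₂) ≈ 0.893 rad (51.2°).
Interpolate at f = 1/2 with slerp weights a = sin((1−f)δ)/sin δ ≈ 0.554, b = sin(fδ)/sin δ ≈ 0.554.
p = a·p₁ + b·p₂ ≈ (0.506, 0.262, 0.822); φ = arcsin(p_z) ≈ 55.31°, λ = atan2(p_y, p_x) ≈ 27.35°.

≈ 55°N, 27°E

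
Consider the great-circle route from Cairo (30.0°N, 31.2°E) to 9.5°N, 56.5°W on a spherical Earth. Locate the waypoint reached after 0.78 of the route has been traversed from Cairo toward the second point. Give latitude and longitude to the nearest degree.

≈ 18°N, 40°W

The haversine formula gives a central angle δ ≈ 1.454 rad (83.3°) between the endpoints.
Interpolate at f = 0.78 with slerp weights a = sin((1−f)δ)/sin δ ≈ 0.317, b = sin(fδ)/sin δ ≈ 0.912.
p = a·p₁ + b·p₂ ≈ (0.731, -0.608, 0.309); φ = arcsin(p_z) ≈ 17.99°, λ = atan2(p_y, p_x) ≈ -39.76°.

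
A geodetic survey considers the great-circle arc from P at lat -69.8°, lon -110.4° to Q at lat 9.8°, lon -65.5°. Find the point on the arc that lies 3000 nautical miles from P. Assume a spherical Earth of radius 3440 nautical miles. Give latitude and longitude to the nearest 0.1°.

≈ lat -24.5°, lon -74.4°

Write both endpoints as unit vectors p₁, p₂ with components (cos φ cos λ, cos φ sin λ, sin φ).
The central angle between the endpoints is δ = arccos(p₁·p₂) ≈ 1.489 rad (85.3°). The total great-circle distance is δ·R ≈ 1.489 × 3440 ≈ 5124 nmi, so the target fraction is f = 3000/5124 ≈ 0.586.
Interpolate at f ≈ 0.586 with slerp weights a = sin((1−f)δ)/sin δ ≈ 0.581, b = sin(fδ)/sin δ ≈ 0.768.
p = a·p₁ + b·p₂ ≈ (0.244, -0.877, -0.414); φ = arcsin(p_z) ≈ -24.48°, λ = atan2(p_y, p_x) ≈ -74.45°.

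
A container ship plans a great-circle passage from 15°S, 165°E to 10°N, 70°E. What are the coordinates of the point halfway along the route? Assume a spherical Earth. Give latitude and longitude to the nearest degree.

Convert each endpoint to a unit vector on the sphere (x = cos φ cos λ, y = cos φ sin λ, z = sin φ).
The central angle between the endpoints is δ = arccos(p₁·p₂) ≈ 1.699 rad (97.3°).
Interpolate at f = 1/2 with slerp weights a = sin((1−f)δ)/sin δ ≈ 0.757, b = sin(fδ)/sin δ ≈ 0.757.
p = a·p₁ + b·p₂ ≈ (-0.451, 0.890, -0.064); φ = arcsin(p_z) ≈ -3.70°, λ = atan2(p_y, p_x) ≈ 116.89°.

≈ 4°S, 117°E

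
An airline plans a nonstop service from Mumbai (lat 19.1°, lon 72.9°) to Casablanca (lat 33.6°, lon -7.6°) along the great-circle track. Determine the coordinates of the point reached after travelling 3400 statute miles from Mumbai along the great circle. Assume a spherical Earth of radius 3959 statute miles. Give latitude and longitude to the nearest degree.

Convert each endpoint to a unit vector on the sphere (x = cos φ cos λ, y = cos φ sin λ, z = sin φ).
The central angle between the endpoints is δ = arccos(p₁·p₂) ≈ 1.255 rad (71.9°). The total great-circle distance is δ·R ≈ 1.255 × 3959 ≈ 4967 mi, so the target fraction is f = 3400/4967 ≈ 0.685.
Interpolate at f ≈ 0.685 with slerp weights a = sin((1−f)δ)/sin δ ≈ 0.406, b = sin(fδ)/sin δ ≈ 0.797.
p = a·p₁ + b·p₂ ≈ (0.770, 0.279, 0.574); φ = arcsin(p_z) ≈ 35.00°, λ = atan2(p_y, p_x) ≈ 19.88°.

≈ lat 35°, lon 20°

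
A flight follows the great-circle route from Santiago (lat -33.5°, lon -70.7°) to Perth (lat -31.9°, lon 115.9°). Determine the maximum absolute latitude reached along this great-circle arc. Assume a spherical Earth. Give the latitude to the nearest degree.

≈ -85°

The great circle lies in the plane with unit normal n̂ = (p₁ × p₂)/|p₁ × p₂|.
Here n̂_z ≈ -0.089; the vertex latitude is φ_max = arccos|n̂_z| ≈ 84.9°.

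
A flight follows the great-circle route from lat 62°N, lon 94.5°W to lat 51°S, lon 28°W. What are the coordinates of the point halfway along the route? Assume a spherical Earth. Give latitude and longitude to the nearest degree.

≈ lat 7°N, lon 56°W

The haversine formula gives a central angle δ ≈ 2.175 rad (124.6°) between the endpoints.
Interpolate at f = 1/2 with slerp weights a = sin((1−f)δ)/sin δ ≈ 1.076, b = sin(fδ)/sin δ ≈ 1.076.
p = a·p₁ + b·p₂ ≈ (0.558, -0.822, 0.114); φ = arcsin(p_z) ≈ 6.54°, λ = atan2(p_y, p_x) ≈ -55.80°.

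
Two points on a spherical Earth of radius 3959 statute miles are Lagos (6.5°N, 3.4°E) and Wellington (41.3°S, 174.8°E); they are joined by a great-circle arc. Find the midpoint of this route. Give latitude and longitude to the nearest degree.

≈ (63°S, 28°E)

Write both endpoints as unit vectors p₁, p₂ with components (cos φ cos λ, cos φ sin λ, sin φ).
The central angle between the endpoints is δ = arccos(p₁·p₂) ≈ 2.520 rad (144.4°).
Interpolate at f = 1/2 with slerp weights a = sin((1−f)δ)/sin δ ≈ 1.634, b = sin(fδ)/sin δ ≈ 1.634.
p = a·p₁ + b·p₂ ≈ (0.398, 0.208, -0.894); φ = arcsin(p_z) ≈ -63.32°, λ = atan2(p_y, p_x) ≈ 27.53°.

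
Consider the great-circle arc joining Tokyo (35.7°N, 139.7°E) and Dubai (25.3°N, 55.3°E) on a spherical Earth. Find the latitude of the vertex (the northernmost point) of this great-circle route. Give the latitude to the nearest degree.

≈ 40°N

The great circle lies in the plane with unit normal n̂ = (p₁ × p₂)/|p₁ × p₂|.
Here n̂_z ≈ -0.772; the vertex latitude is φ_max = arccos|n̂_z| ≈ 39.5°.
Check via Clairaut: cos φ_max = |cos φ₁| · sin C = cos(35.7°)·sin(71.8°) ≈ 0.772, again giving ≈ 39.5°.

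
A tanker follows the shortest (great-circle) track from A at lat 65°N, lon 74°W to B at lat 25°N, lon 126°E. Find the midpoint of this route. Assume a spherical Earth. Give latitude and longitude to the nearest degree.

Write both endpoints as unit vectors p₁, p₂ with components (cos φ cos λ, cos φ sin λ, sin φ).
The central angle between the endpoints is δ = arccos(p₁·p₂) ≈ 1.548 rad (88.7°).
Interpolate at f = 1/2 with slerp weights a = sin((1−f)δ)/sin δ ≈ 0.699, b = sin(fδ)/sin δ ≈ 0.699.
p = a·p₁ + b·p₂ ≈ (-0.291, 0.229, 0.929); φ = arcsin(p_z) ≈ 68.28°, λ = atan2(p_y, p_x) ≈ 141.85°.

≈ lat 68°N, lon 142°E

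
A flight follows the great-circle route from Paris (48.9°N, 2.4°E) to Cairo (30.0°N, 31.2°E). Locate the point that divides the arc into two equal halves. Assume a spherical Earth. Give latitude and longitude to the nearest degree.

≈ 40°N, 19°E

Write both endpoints as unit vectors p₁, p₂ with components (cos φ cos λ, cos φ sin λ, sin φ).
The central angle between the endpoints is δ = arccos(p₁·p₂) ≈ 0.504 rad (28.9°).
Interpolate at f = 1/2 with slerp weights a = sin((1−f)δ)/sin δ ≈ 0.516, b = sin(fδ)/sin δ ≈ 0.516.
p = a·p₁ + b·p₂ ≈ (0.722, 0.246, 0.647); φ = arcsin(p_z) ≈ 40.33°, λ = atan2(p_y, p_x) ≈ 18.81°.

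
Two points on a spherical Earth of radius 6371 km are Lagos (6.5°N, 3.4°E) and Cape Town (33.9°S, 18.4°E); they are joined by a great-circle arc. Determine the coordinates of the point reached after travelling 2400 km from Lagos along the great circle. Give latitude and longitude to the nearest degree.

≈ 14°S, 10°E

Write both endpoints as unit vectors p₁, p₂ with components (cos φ cos λ, cos φ sin λ, sin φ).
The central angle between the endpoints is δ = arccos(p₁·p₂) ≈ 0.747 rad (42.8°). The total great-circle distance is δ·R ≈ 0.747 × 6371 ≈ 4762 km, so the target fraction is f = 2400/4762 ≈ 0.504.
Interpolate at f ≈ 0.504 with slerp weights a = sin((1−f)δ)/sin δ ≈ 0.533, b = sin(fδ)/sin δ ≈ 0.541.
p = a·p₁ + b·p₂ ≈ (0.955, 0.173, -0.241); φ = arcsin(p_z) ≈ -13.97°, λ = atan2(p_y, p_x) ≈ 10.28°.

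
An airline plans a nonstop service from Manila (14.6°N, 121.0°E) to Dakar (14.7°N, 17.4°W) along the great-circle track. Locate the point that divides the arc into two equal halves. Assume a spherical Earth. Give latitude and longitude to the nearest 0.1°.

The haversine formula gives a central angle δ ≈ 2.260 rad (129.5°) between the endpoints.
Interpolate at f = 1/2 with slerp weights a = sin((1−f)δ)/sin δ ≈ 1.172, b = sin(fδ)/sin δ ≈ 1.172.
p = a·p₁ + b·p₂ ≈ (0.498, 0.633, 0.593); φ = arcsin(p_z) ≈ 36.36°, λ = atan2(p_y, p_x) ≈ 51.83°.

≈ 36.4°N, 51.8°E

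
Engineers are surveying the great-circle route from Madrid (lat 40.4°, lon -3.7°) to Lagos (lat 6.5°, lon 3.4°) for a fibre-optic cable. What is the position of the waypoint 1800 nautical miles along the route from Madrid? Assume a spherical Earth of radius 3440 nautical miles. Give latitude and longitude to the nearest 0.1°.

Convert each endpoint to a unit vector on the sphere (x = cos φ cos λ, y = cos φ sin λ, z = sin φ).
The central angle between the endpoints is δ = arccos(p₁·p₂) ≈ 0.602 rad (34.5°). The total great-circle distance is δ·R ≈ 0.602 × 3440 ≈ 2071 nmi, so the target fraction is f = 1800/2071 ≈ 0.869.
Interpolate at f ≈ 0.869 with slerp weights a = sin((1−f)δ)/sin δ ≈ 0.139, b = sin(fδ)/sin δ ≈ 0.882.
p = a·p₁ + b·p₂ ≈ (0.981, 0.045, 0.190); φ = arcsin(p_z) ≈ 10.95°, λ = atan2(p_y, p_x) ≈ 2.64°.

≈ lat 10.9°, lon 2.6°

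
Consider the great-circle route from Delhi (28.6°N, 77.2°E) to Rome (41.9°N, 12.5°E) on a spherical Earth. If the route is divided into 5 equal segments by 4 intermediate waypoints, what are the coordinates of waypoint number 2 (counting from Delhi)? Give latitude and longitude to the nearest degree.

≈ 38°N, 54°E

Write both endpoints as unit vectors p₁, p₂ with components (cos φ cos λ, cos φ sin λ, sin φ).
The central angle between the endpoints is δ = arccos(p₁·p₂) ≈ 0.929 rad (53.2°).
Interpolate at f = 2/5 with slerp weights a = sin((1−f)δ)/sin δ ≈ 0.660, b = sin(fδ)/sin δ ≈ 0.453.
p = a·p₁ + b·p₂ ≈ (0.458, 0.638, 0.619); φ = arcsin(p_z) ≈ 38.23°, λ = atan2(p_y, p_x) ≈ 54.35°.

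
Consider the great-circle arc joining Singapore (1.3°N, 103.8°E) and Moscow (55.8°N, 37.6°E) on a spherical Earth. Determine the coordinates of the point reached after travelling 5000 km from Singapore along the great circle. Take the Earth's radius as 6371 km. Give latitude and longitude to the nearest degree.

Convert each endpoint to a unit vector on the sphere (x = cos φ cos λ, y = cos φ sin λ, z = sin φ).
The central angle between the endpoints is δ = arccos(p₁·p₂) ≈ 1.323 rad (75.8°). The total great-circle distance is δ·R ≈ 1.323 × 6371 ≈ 8427 km, so the target fraction is f = 5000/8427 ≈ 0.593.
Interpolate at f ≈ 0.593 with slerp weights a = sin((1−f)δ)/sin δ ≈ 0.529, b = sin(fδ)/sin δ ≈ 0.729.
p = a·p₁ + b·p₂ ≈ (0.199, 0.763, 0.615); φ = arcsin(p_z) ≈ 37.95°, λ = atan2(p_y, p_x) ≈ 75.41°.

≈ (38°N, 75°E)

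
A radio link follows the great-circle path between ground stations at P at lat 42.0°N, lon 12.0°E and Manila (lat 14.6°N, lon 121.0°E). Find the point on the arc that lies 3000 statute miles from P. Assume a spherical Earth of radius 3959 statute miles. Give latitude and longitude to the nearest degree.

≈ lat 44°N, lon 73°E

Write both endpoints as unit vectors p₁, p₂ with components (cos φ cos λ, cos φ sin λ, sin φ).
The central angle between the endpoints is δ = arccos(p₁·p₂) ≈ 1.636 rad (93.8°). The total great-circle distance is δ·R ≈ 1.636 × 3959 ≈ 6478 mi, so the target fraction is f = 3000/6478 ≈ 0.463.
Interpolate at f ≈ 0.463 with slerp weights a = sin((1−f)δ)/sin δ ≈ 0.771, b = sin(fδ)/sin δ ≈ 0.689.
p = a·p₁ + b·p₂ ≈ (0.217, 0.691, 0.690); φ = arcsin(p_z) ≈ 43.62°, λ = atan2(p_y, p_x) ≈ 72.52°.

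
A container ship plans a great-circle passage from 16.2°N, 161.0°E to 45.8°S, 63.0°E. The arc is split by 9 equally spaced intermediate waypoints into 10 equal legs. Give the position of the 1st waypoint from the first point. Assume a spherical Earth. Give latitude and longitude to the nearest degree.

Convert each endpoint to a unit vector on the sphere (x = cos φ cos λ, y = cos φ sin λ, z = sin φ).
The central angle between the endpoints is δ = arccos(p₁·p₂) ≈ 1.868 rad (107.0°).
Interpolate at f = 1/10 with slerp weights a = sin((1−f)δ)/sin δ ≈ 1.040, b = sin(fδ)/sin δ ≈ 0.194.
p = a·p₁ + b·p₂ ≈ (-0.882, 0.446, 0.151); φ = arcsin(p_z) ≈ 8.67°, λ = atan2(p_y, p_x) ≈ 153.20°.

≈ 9°N, 153°E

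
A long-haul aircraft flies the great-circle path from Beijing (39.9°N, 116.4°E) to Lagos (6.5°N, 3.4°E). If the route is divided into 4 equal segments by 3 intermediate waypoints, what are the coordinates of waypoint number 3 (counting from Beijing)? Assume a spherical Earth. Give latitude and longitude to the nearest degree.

≈ (24°N, 23°E)

The haversine formula gives a central angle δ ≈ 1.798 rad (103.0°) between the endpoints.
Interpolate at f = 3/4 with slerp weights a = sin((1−f)δ)/sin δ ≈ 0.446, b = sin(fδ)/sin δ ≈ 1.001.
p = a·p₁ + b·p₂ ≈ (0.841, 0.365, 0.399); φ = arcsin(p_z) ≈ 23.54°, λ = atan2(p_y, p_x) ≈ 23.49°.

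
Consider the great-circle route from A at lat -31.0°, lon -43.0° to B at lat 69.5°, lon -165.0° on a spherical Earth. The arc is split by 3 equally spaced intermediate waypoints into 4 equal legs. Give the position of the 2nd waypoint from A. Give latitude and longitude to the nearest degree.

Write both endpoints as unit vectors p₁, p₂ with components (cos φ cos λ, cos φ sin λ, sin φ).
The central angle between the endpoints is δ = arccos(p₁·p₂) ≈ 2.267 rad (129.9°).
Interpolate at f = 2/4 with slerp weights a = sin((1−f)δ)/sin δ ≈ 1.181, b = sin(fδ)/sin δ ≈ 1.181.
p = a·p₁ + b·p₂ ≈ (0.341, -0.797, 0.498); φ = arcsin(p_z) ≈ 29.86°, λ = atan2(p_y, p_x) ≈ -66.86°.

≈ lat 30°, lon -67°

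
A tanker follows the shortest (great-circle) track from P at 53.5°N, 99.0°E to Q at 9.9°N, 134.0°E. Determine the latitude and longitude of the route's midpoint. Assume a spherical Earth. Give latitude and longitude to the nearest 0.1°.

The haversine formula gives a central angle δ ≈ 0.904 rad (51.8°) between the endpoints.
Interpolate at f = 1/2 with slerp weights a = sin((1−f)δ)/sin δ ≈ 0.556, b = sin(fδ)/sin δ ≈ 0.556.
p = a·p₁ + b·p₂ ≈ (-0.432, 0.720, 0.542); φ = arcsin(p_z) ≈ 32.85°, λ = atan2(p_y, p_x) ≈ 120.95°.

≈ 32.8°N, 121.0°E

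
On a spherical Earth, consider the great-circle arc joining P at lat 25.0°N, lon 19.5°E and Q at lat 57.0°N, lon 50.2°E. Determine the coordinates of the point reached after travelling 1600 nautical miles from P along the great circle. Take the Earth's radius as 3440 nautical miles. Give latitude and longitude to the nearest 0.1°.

From cos δ = sin φ₁ sin φ₂ + cos φ₁ cos φ₂ cos Δλ, the central angle is δ ≈ 0.678 rad (38.8°). The total great-circle distance is δ·R ≈ 0.678 × 3440 ≈ 2332 nmi, so the target fraction is f = 1600/2332 ≈ 0.686.
Interpolate at f ≈ 0.686 with slerp weights a = sin((1−f)δ)/sin δ ≈ 0.337, b = sin(fδ)/sin δ ≈ 0.715.
p = a·p₁ + b·p₂ ≈ (0.537, 0.401, 0.742); φ = arcsin(p_z) ≈ 47.91°, λ = atan2(p_y, p_x) ≈ 36.76°.

≈ lat 47.9°N, lon 36.8°E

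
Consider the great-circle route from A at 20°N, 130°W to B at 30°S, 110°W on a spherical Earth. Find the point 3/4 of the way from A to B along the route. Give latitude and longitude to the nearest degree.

From cos δ = sin φ₁ sin φ₂ + cos φ₁ cos φ₂ cos Δλ, the central angle is δ ≈ 0.935 rad (53.6°).
Interpolate at f = 3/4 with slerp weights a = sin((1−f)δ)/sin δ ≈ 0.288, b = sin(fδ)/sin δ ≈ 0.802.
p = a·p₁ + b·p₂ ≈ (-0.411, -0.860, -0.302); φ = arcsin(p_z) ≈ -17.61°, λ = atan2(p_y, p_x) ≈ -115.57°.

≈ 18°S, 116°W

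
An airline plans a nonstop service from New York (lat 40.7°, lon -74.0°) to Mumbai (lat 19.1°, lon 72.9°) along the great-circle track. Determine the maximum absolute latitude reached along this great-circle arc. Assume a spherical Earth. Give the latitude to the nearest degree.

≈ 65°

The great circle lies in the plane with unit normal n̂ = (p₁ × p₂)/|p₁ × p₂|.
Here n̂_z ≈ +0.424; the vertex latitude is φ_max = arccos|n̂_z| ≈ 64.9°.
Check via Clairaut: cos φ_max = |cos φ₁| · sin C = cos(40.7°)·sin(34.0°) ≈ 0.424, again giving ≈ 64.9°.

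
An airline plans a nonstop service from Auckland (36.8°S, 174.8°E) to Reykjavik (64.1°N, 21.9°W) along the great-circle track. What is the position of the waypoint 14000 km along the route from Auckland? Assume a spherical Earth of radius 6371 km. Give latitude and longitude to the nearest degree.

≈ 78°N, 95°W

Convert each endpoint to a unit vector on the sphere (x = cos φ cos λ, y = cos φ sin λ, z = sin φ).
The central angle between the endpoints is δ = arccos(p₁·p₂) ≈ 2.634 rad (150.9°). The total great-circle distance is δ·R ≈ 2.634 × 6371 ≈ 16781 km, so the target fraction is f = 14000/16781 ≈ 0.834.
Interpolate at f ≈ 0.834 with slerp weights a = sin((1−f)δ)/sin δ ≈ 0.869, b = sin(fδ)/sin δ ≈ 1.666.
p = a·p₁ + b·p₂ ≈ (-0.018, -0.208, 0.978); φ = arcsin(p_z) ≈ 77.93°, λ = atan2(p_y, p_x) ≈ -94.97°.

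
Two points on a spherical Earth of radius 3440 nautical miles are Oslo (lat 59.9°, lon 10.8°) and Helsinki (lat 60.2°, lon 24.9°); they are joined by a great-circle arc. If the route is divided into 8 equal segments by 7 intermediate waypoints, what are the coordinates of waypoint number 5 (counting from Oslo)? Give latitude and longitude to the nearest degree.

From cos δ = sin φ₁ sin φ₂ + cos φ₁ cos φ₂ cos Δλ, the central angle is δ ≈ 0.123 rad (7.0°).
Interpolate at f = 5/8 with slerp weights a = sin((1−f)δ)/sin δ ≈ 0.376, b = sin(fδ)/sin δ ≈ 0.626.
p = a·p₁ + b·p₂ ≈ (0.467, 0.166, 0.868); φ = arcsin(p_z) ≈ 60.26°, λ = atan2(p_y, p_x) ≈ 19.59°.

≈ lat 60°, lon 20°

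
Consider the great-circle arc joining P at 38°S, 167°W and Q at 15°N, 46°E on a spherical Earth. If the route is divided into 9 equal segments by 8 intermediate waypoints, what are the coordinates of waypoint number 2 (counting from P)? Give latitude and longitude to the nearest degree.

From cos δ = sin φ₁ sin φ₂ + cos φ₁ cos φ₂ cos Δλ, the central angle is δ ≈ 2.494 rad (142.9°).
Interpolate at f = 2/9 with slerp weights a = sin((1−f)δ)/sin δ ≈ 1.547, b = sin(fδ)/sin δ ≈ 0.873.
p = a·p₁ + b·p₂ ≈ (-0.602, 0.332, -0.726); φ = arcsin(p_z) ≈ -46.57°, λ = atan2(p_y, p_x) ≈ 151.09°.

≈ 47°S, 151°E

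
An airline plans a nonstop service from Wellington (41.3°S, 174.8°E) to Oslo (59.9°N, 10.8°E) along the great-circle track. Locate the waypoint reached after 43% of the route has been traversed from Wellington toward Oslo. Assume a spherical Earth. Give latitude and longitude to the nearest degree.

≈ 24°N, 152°E

Convert each endpoint to a unit vector on the sphere (x = cos φ cos λ, y = cos φ sin λ, z = sin φ).
The central angle between the endpoints is δ = arccos(p₁·p₂) ≈ 2.774 rad (158.9°).
Interpolate at f = 0.43 with slerp weights a = sin((1−f)δ)/sin δ ≈ 2.782, b = sin(fδ)/sin δ ≈ 2.586.
p = a·p₁ + b·p₂ ≈ (-0.808, 0.432, 0.401); φ = arcsin(p_z) ≈ 23.64°, λ = atan2(p_y, p_x) ≈ 151.83°.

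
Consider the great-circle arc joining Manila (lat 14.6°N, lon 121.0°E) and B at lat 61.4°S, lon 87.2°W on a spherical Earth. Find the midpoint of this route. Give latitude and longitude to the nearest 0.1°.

The haversine formula gives a central angle δ ≈ 2.252 rad (129.0°) between the endpoints.
Interpolate at f = 1/2 with slerp weights a = sin((1−f)δ)/sin δ ≈ 1.162, b = sin(fδ)/sin δ ≈ 1.162.
p = a·p₁ + b·p₂ ≈ (-0.552, 0.408, -0.727); φ = arcsin(p_z) ≈ -46.65°, λ = atan2(p_y, p_x) ≈ 143.51°.

≈ lat 46.7°S, lon 143.5°E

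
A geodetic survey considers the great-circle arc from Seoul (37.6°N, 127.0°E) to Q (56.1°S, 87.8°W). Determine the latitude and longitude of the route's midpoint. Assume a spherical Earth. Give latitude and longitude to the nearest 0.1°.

≈ (25.5°S, 170.6°E)

From cos δ = sin φ₁ sin φ₂ + cos φ₁ cos φ₂ cos Δλ, the central angle is δ ≈ 2.625 rad (150.4°).
Interpolate at f = 1/2 with slerp weights a = sin((1−f)δ)/sin δ ≈ 1.956, b = sin(fδ)/sin δ ≈ 1.956.
p = a·p₁ + b·p₂ ≈ (-0.891, 0.148, -0.430); φ = arcsin(p_z) ≈ -25.47°, λ = atan2(p_y, p_x) ≈ 170.60°.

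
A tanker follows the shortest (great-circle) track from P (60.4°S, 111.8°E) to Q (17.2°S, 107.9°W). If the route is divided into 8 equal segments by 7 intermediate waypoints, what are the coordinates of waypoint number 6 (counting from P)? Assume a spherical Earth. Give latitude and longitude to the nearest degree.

≈ (40°S, 118°W)

The haversine formula gives a central angle δ ≈ 1.677 rad (96.1°) between the endpoints.
Interpolate at f = 6/8 with slerp weights a = sin((1−f)δ)/sin δ ≈ 0.409, b = sin(fδ)/sin δ ≈ 0.957.
p = a·p₁ + b·p₂ ≈ (-0.356, -0.682, -0.639); φ = arcsin(p_z) ≈ -39.71°, λ = atan2(p_y, p_x) ≈ -117.56°.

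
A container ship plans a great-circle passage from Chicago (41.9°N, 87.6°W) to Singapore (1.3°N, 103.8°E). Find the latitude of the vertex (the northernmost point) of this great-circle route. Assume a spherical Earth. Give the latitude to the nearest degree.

The great circle lies in the plane with unit normal n̂ = (p₁ × p₂)/|p₁ × p₂|.
Here n̂_z ≈ -0.210; the vertex latitude is φ_max = arccos|n̂_z| ≈ 77.9°.
Check via Clairaut: cos φ_max = |cos φ₁| · sin C = cos(41.9°)·sin(16.4°) ≈ 0.210, again giving ≈ 77.9°.

≈ 78°N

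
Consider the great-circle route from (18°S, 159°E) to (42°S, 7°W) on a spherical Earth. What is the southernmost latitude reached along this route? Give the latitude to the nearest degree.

The great circle lies in the plane with unit normal n̂ = (p₁ × p₂)/|p₁ × p₂|.
Here n̂_z ≈ -0.195; the vertex latitude is φ_max = arccos|n̂_z| ≈ 78.8°.

≈ 79°S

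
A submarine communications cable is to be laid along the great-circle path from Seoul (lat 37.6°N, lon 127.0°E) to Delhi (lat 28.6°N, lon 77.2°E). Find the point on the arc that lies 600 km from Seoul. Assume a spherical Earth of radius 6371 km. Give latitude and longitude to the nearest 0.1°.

≈ lat 37.7°N, lon 120.2°E

Convert each endpoint to a unit vector on the sphere (x = cos φ cos λ, y = cos φ sin λ, z = sin φ).
The central angle between the endpoints is δ = arccos(p₁·p₂) ≈ 0.736 rad (42.2°). The total great-circle distance is δ·R ≈ 0.736 × 6371 ≈ 4690 km, so the target fraction is f = 600/4690 ≈ 0.128.
Interpolate at f ≈ 0.128 with slerp weights a = sin((1−f)δ)/sin δ ≈ 0.892, b = sin(fδ)/sin δ ≈ 0.140.
p = a·p₁ + b·p₂ ≈ (-0.398, 0.684, 0.611); φ = arcsin(p_z) ≈ 37.67°, λ = atan2(p_y, p_x) ≈ 120.19°.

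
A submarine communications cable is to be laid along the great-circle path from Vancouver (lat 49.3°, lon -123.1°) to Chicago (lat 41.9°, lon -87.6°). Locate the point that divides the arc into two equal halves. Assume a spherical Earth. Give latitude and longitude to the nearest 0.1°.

≈ lat 47.0°, lon -104.1°

From cos δ = sin φ₁ sin φ₂ + cos φ₁ cos φ₂ cos Δλ, the central angle is δ ≈ 0.448 rad (25.7°).
Interpolate at f = 1/2 with slerp weights a = sin((1−f)δ)/sin δ ≈ 0.513, b = sin(fδ)/sin δ ≈ 0.513.
p = a·p₁ + b·p₂ ≈ (-0.167, -0.661, 0.731); φ = arcsin(p_z) ≈ 46.99°, λ = atan2(p_y, p_x) ≈ -104.14°.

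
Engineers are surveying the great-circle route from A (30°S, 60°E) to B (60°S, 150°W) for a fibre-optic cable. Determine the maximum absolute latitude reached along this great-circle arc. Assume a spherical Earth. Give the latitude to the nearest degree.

The great circle lies in the plane with unit normal n̂ = (p₁ × p₂)/|p₁ × p₂|.
Here n̂_z ≈ +0.217; the vertex latitude is φ_max = arccos|n̂_z| ≈ 77.5°.
Check via Clairaut: cos φ_max = |cos φ₁| · sin C = cos(30.0°)·sin(165.5°) ≈ 0.217, again giving ≈ 77.5°.

≈ 77°S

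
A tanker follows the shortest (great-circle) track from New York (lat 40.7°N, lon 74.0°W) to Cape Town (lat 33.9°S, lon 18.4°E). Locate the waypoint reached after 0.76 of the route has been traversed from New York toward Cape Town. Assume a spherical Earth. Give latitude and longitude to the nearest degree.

Write both endpoints as unit vectors p₁, p₂ with components (cos φ cos λ, cos φ sin λ, sin φ).
The central angle between the endpoints is δ = arccos(p₁·p₂) ≈ 1.971 rad (113.0°).
Interpolate at f = 0.76 with slerp weights a = sin((1−f)δ)/sin δ ≈ 0.495, b = sin(fδ)/sin δ ≈ 1.083.
p = a·p₁ + b·p₂ ≈ (0.957, -0.077, -0.281); φ = arcsin(p_z) ≈ -16.34°, λ = atan2(p_y, p_x) ≈ -4.60°.

≈ lat 16°S, lon 5°W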